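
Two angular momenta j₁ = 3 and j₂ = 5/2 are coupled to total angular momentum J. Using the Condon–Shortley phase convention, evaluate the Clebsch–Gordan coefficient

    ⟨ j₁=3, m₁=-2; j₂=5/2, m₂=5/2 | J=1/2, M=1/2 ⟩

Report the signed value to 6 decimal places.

j₁+j₂−J=5  J+j₁−j₂=1  J−j₁+j₂=0  j₁+j₂+J+1=7
(j₁±m₁, j₂±m₂, J±M) = (1,5,5,0,1,0)
P² = 4800/7
sum k=5..5:
  [5] −1/120 = -1/120
S = -1/120
C² = P²·S² = 1/21 ; C = -0.218218

-0.218218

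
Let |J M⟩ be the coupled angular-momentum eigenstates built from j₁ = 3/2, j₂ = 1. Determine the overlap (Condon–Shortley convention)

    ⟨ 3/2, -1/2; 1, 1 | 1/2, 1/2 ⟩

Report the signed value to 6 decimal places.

√[2·2!1!0!/4! · 1!2!2!0!1!0!] = √(2/3)
  +(−1)^2/∏(2,0,0,0,1,0)! = 1/2  (running 1/2)
⟨..|..⟩ = √(2/3)·(1/2) = +0.408248

+√(1/6) ≈ +0.408248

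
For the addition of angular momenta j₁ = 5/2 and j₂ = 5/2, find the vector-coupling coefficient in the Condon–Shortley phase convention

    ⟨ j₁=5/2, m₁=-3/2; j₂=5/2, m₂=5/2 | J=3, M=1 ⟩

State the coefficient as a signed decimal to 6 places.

√[7·2!3!3!/9! · 1!4!5!0!4!2!] = √(192)
  +(−1)^2/∏(2,0,2,3,1,0)! = 1/24  (running 1/24)
⟨..|..⟩ = √(192)·(1/24) = +0.577350

+0.577350  (= +√(1/3))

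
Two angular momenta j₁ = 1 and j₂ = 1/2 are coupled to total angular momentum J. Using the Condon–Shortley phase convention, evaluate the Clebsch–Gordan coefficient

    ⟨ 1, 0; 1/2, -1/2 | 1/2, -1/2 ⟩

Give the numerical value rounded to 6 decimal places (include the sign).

triangle: 1!·1!·0!/3! = 1/6
(j±m)!: 1!·1!·0!·1!·0!·1! = 1
prefactor² = (2J+1)·Δ·N² = 1/3
  k=0: +1/(0!·1!·1!·0!·0!·0!) = 1
Σ = 1  ⇒  CG² = 1/3·1² = 1/3
CG = +√(1/3) = +0.577350

+0.577350  (= +√(1/3))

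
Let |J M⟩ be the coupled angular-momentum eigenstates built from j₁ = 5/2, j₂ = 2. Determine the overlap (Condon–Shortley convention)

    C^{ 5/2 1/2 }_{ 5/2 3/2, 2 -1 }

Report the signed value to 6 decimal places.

+0.414039

√[6·2!3!2!/8! · 4!1!1!3!3!2!] = √(216/35)
  +(−1)^0/∏(0,2,1,1,2,1)! = 1/4  (running 1/4)
  +(−1)^1/∏(1,1,0,0,3,2)! = -1/12  (running 1/6)
⟨..|..⟩ = √(216/35)·(1/6) = +0.414039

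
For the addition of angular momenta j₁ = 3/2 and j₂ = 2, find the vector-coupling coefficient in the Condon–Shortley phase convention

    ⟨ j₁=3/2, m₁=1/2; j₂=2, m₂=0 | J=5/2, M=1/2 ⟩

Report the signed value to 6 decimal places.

+√(3/35) = +0.292770

triangle: 1!·2!·3!/7! = 12/5040
(j±m)!: 2!·1!·2!·2!·3!·2! = 96
prefactor² = (2J+1)·Δ·N² = 48/35
  k=0: +1/(0!·1!·1!·2!·1!·1!) = 1/2
  k=1: −1/(1!·0!·0!·1!·2!·2!) = -1/4
Σ = 1/4  ⇒  CG² = 48/35·1/4² = 3/35
CG = +√(3/35) = +0.292770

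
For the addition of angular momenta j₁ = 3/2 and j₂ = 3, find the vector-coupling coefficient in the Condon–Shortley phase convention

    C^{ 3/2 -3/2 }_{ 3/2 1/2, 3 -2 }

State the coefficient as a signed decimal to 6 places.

j₁+j₂−J=3  J+j₁−j₂=0  J−j₁+j₂=3  j₁+j₂+J+1=7
(j₁±m₁, j₂±m₂, J±M) = (2,1,1,5,0,3)
P² = 288/7
sum k=1..1:
  [1] −1/12 = -1/12
S = -1/12
C² = P²·S² = 2/7 ; C = -0.534522

-0.534522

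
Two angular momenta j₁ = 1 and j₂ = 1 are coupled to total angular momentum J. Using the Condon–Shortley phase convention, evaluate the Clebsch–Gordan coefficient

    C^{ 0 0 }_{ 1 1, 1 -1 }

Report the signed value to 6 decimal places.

triangle: 2!×0!×0!/3! = 2/6
(j±m)!: 2!×0!×0!×2!×0!×0! = 4
prefactor² = (2J+1)×Δ×N² = 4/3
  k=0: +1/(0!×2!×0!×0!×0!×0!) = 1/2
Σ = 1/2  ⇒  CG² = 4/3×1/2² = 1/3
CG = +√(1/3) = +0.577350

+0.577350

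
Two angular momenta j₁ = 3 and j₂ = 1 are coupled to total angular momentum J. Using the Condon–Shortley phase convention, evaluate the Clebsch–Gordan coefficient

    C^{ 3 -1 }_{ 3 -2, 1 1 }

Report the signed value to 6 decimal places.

triangle: 1!·5!·1!/8! = 120/40320
(j±m)!: 1!·5!·2!·0!·2!·4! = 11520
prefactor² = (2J+1)·Δ·N² = 240
  k=1: −1/(1!·0!·4!·1!·1!·0!) = -1/24
Σ = -1/24  ⇒  CG² = 240·(-1/24)² = 5/12
CG = −√(5/12) = -0.645497

−√(5/12) = -0.645497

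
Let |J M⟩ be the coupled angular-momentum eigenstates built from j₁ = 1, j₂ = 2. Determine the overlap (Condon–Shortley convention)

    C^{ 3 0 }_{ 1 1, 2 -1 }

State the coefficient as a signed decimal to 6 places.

j₁+j₂−J=0  J+j₁−j₂=2  J−j₁+j₂=4  j₁+j₂+J+1=7
(j₁±m₁, j₂±m₂, J±M) = (2,0,1,3,3,3)
P² = 144/5
sum k=0..0:
  [0] +1/12 = 1/12
S = 1/12
C² = P²·S² = 1/5 ; C = +0.447214

+√(1/5) ≈ +0.447214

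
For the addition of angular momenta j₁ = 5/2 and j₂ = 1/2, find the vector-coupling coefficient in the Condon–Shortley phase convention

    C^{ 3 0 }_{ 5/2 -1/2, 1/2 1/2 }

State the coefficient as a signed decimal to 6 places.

+√(1/2) = +0.707107

j₁+j₂−J=0  J+j₁−j₂=5  J−j₁+j₂=1  j₁+j₂+J+1=7
(j₁±m₁, j₂±m₂, J±M) = (2,3,1,0,3,3)
P² = 72
sum k=0..0:
  [0] +1/12 = 1/12
S = 1/12
C² = P²·S² = 1/2 ; C = +0.707107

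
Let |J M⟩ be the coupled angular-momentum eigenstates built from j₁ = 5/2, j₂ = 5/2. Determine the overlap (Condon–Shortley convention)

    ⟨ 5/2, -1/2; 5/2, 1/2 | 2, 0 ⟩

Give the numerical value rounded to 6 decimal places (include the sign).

triangle: 3!*2!*2!/8! = 24/40320
(j±m)!: 2!*3!*3!*2!*2!*2! = 576
prefactor² = (2J+1)*Δ*N² = 12/7
  k=1: −1/(1!*2!*2!*2!*0!*0!) = -1/8
  k=2: +1/(2!*1!*1!*1!*1!*1!) = 1/2
  k=3: −1/(3!*0!*0!*0!*2!*2!) = -1/24
Σ = 1/3  ⇒  CG² = 12/7*1/3² = 4/21
CG = +√(4/21) = +0.436436

+√(4/21) ≈ +0.436436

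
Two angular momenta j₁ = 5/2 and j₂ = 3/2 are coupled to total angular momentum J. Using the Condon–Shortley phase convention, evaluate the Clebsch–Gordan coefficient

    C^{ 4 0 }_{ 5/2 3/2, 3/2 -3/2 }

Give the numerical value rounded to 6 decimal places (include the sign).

triangle: 0!·5!·3!/9! = 720/362880
(j±m)!: 4!·1!·0!·3!·4!·4! = 82944
prefactor² = (2J+1)·Δ·N² = 10368/7
  k=0: +1/(0!·0!·1!·0!·4!·3!) = 1/144
Σ = 1/144  ⇒  CG² = 10368/7·1/144² = 1/14
CG = +√(1/14) = +0.267261

+0.267261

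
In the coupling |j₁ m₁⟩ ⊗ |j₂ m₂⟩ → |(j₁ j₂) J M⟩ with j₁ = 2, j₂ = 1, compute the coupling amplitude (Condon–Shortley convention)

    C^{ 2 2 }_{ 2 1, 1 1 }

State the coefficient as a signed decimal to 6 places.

−√(1/3) ≈ -0.577350

√[5·1!3!1!/6! · 3!1!2!0!4!0!] = √(12)
  +(−1)^1/∏(1,0,0,1,3,0)! = -1/6  (running -1/6)
⟨..|..⟩ = √(12)·(-1/6) = -0.577350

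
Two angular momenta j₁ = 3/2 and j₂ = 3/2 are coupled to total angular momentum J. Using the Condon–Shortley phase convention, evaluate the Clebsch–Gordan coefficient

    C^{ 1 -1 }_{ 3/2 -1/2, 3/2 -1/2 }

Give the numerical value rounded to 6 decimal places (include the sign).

triangle: 2!·1!·1!/5! = 2/120
(j±m)!: 1!·2!·1!·2!·0!·2! = 8
prefactor² = (2J+1)·Δ·N² = 2/5
  k=1: −1/(1!·1!·1!·0!·0!·1!) = -1
Σ = -1  ⇒  CG² = 2/5·(-1)² = 2/5
CG = −√(2/5) = -0.632456

-0.632456  (= −√(2/5))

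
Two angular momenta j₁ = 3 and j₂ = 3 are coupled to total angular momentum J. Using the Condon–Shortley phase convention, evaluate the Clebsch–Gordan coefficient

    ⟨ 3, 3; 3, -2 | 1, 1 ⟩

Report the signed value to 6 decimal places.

+√(3/28) ≈ +0.327327

√[3·5!1!1!/8! · 6!0!1!5!2!0!] = √(10800/7)
  +(−1)^0/∏(0,5,0,1,1,0)! = 1/120  (running 1/120)
⟨..|..⟩ = √(10800/7)·(1/120) = +0.327327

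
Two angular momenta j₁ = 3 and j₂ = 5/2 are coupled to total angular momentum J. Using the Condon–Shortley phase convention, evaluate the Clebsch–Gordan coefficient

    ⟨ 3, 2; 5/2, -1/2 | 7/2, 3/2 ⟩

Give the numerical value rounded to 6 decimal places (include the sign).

j₁+j₂−J=2  J+j₁−j₂=4  J−j₁+j₂=3  j₁+j₂+J+1=10
(j₁±m₁, j₂±m₂, J±M) = (5,1,2,3,5,2)
P² = 1536/7
sum k=0..1:
  [0] +1/24 = 1/24
  [1] −1/48 = -1/48
S = 1/48
C² = P²·S² = 2/21 ; C = +0.308607

+√(2/21) = +0.308607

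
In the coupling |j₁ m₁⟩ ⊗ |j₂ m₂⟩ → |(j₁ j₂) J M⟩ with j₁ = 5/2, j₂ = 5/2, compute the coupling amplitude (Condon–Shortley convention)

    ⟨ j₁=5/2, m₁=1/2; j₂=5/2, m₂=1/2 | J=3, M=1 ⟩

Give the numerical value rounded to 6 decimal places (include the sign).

−√(4/15) ≈ -0.516398

triangle: 2!*3!*3!/9! = 72/362880
(j±m)!: 3!*2!*3!*2!*4!*2! = 6912
prefactor² = (2J+1)*Δ*N² = 48/5
  k=0: +1/(0!*2!*2!*3!*1!*0!) = 1/24
  k=1: −1/(1!*1!*1!*2!*2!*1!) = -1/4
  k=2: +1/(2!*0!*0!*1!*3!*2!) = 1/24
Σ = -1/6  ⇒  CG² = 48/5*(-1/6)² = 4/15
CG = −√(4/15) = -0.516398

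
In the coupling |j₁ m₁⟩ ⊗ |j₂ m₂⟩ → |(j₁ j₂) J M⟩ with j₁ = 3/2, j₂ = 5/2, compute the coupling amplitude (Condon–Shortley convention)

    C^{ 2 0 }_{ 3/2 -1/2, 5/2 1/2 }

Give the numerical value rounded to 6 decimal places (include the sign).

−√(1/14) = -0.267261

triangle: 2!*1!*3!/7! = 12/5040
(j±m)!: 1!*2!*3!*2!*2!*2! = 96
prefactor² = (2J+1)*Δ*N² = 8/7
  k=1: −1/(1!*1!*1!*2!*0!*1!) = -1/2
  k=2: +1/(2!*0!*0!*1!*1!*2!) = 1/4
Σ = -1/4  ⇒  CG² = 8/7*(-1/4)² = 1/14
CG = −√(1/14) = -0.267261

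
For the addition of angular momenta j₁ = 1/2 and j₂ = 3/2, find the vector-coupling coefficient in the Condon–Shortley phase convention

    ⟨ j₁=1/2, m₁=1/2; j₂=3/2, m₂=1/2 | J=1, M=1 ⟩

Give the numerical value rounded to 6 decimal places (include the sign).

+√(1/4) ≈ +0.500000

j₁+j₂−J=1  J+j₁−j₂=0  J−j₁+j₂=2  j₁+j₂+J+1=4
(j₁±m₁, j₂±m₂, J±M) = (1,0,2,1,2,0)
P² = 1
sum k=0..0:
  [0] +1/2 = 1/2
S = 1/2
C² = P²·S² = 1/4 ; C = +0.500000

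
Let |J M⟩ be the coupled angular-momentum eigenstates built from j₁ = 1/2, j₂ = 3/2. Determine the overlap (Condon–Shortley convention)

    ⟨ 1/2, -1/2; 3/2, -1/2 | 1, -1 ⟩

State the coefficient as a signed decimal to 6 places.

−√(1/4) ≈ -0.500000

√[3·1!0!2!/4! · 0!1!1!2!0!2!] = √(1)
  +(−1)^1/∏(1,0,0,0,0,2)! = -1/2  (running -1/2)
⟨..|..⟩ = √(1)·(-1/2) = -0.500000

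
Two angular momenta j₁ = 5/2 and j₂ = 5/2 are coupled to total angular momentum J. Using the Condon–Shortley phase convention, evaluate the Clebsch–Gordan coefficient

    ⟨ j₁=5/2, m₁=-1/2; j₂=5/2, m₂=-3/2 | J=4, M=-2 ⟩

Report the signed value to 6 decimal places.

+√(5/28) = +0.422577

j₁+j₂−J=1  J+j₁−j₂=4  J−j₁+j₂=4  j₁+j₂+J+1=10
(j₁±m₁, j₂±m₂, J±M) = (2,3,1,4,2,6)
P² = 20736/35
sum k=0..1:
  [0] +1/36 = 1/36
  [1] −1/96 = -1/96
S = 5/288
C² = P²·S² = 5/28 ; C = +0.422577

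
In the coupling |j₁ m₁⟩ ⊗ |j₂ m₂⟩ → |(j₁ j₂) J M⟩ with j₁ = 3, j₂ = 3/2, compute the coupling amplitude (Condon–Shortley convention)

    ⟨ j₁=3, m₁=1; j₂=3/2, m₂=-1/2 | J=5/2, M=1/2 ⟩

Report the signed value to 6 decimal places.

−√(1/70) = -0.119523

j₁+j₂−J=2  J+j₁−j₂=4  J−j₁+j₂=1  j₁+j₂+J+1=8
(j₁±m₁, j₂±m₂, J±M) = (4,2,1,2,3,2)
P² = 288/35
sum k=0..1:
  [0] +1/8 = 1/8
  [1] −1/6 = -1/6
S = -1/24
C² = P²·S² = 1/70 ; C = -0.119523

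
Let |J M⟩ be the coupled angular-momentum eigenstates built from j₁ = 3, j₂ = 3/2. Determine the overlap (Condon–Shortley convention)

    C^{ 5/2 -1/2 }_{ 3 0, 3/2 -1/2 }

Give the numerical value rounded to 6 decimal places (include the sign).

-0.414039

j₁+j₂−J=2  J+j₁−j₂=4  J−j₁+j₂=1  j₁+j₂+J+1=8
(j₁±m₁, j₂±m₂, J±M) = (3,3,1,2,2,3)
P² = 216/35
sum k=0..1:
  [0] +1/12 = 1/12
  [1] −1/4 = -1/4
S = -1/6
C² = P²·S² = 6/35 ; C = -0.414039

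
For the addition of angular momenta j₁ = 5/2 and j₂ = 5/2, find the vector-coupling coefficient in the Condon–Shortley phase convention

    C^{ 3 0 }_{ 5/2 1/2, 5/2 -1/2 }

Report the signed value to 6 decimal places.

−√(4/45) ≈ -0.298142

j₁+j₂−J=2  J+j₁−j₂=3  J−j₁+j₂=3  j₁+j₂+J+1=9
(j₁±m₁, j₂±m₂, J±M) = (3,2,2,3,3,3)
P² = 36/5
sum k=0..2:
  [0] +1/8 = 1/8
  [1] −1/4 = -1/4
  [2] +1/72 = 1/72
S = -1/9
C² = P²·S² = 4/45 ; C = -0.298142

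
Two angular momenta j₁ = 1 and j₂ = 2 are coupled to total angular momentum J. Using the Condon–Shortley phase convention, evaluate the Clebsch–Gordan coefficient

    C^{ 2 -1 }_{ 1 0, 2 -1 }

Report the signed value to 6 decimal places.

j₁+j₂−J=1  J+j₁−j₂=1  J−j₁+j₂=3  j₁+j₂+J+1=6
(j₁±m₁, j₂±m₂, J±M) = (1,1,1,3,1,3)
P² = 3/2
sum k=0..1:
  [0] +1/2 = 1/2
  [1] −1/6 = -1/6
S = 1/3
C² = P²·S² = 1/6 ; C = +0.408248

+√(1/6) ≈ +0.408248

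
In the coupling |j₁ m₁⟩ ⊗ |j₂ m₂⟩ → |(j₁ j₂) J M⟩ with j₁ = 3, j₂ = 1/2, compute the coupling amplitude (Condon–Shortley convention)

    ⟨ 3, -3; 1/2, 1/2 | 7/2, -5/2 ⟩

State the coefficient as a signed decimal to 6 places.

+√(1/7) = +0.377964

triangle: 0!·6!·1!/8! = 720/40320
(j±m)!: 0!·6!·1!·0!·1!·6! = 518400
prefactor² = (2J+1)·Δ·N² = 518400/7
  k=0: +1/(0!·0!·6!·1!·0!·0!) = 1/720
Σ = 1/720  ⇒  CG² = 518400/7·1/720² = 1/7
CG = +√(1/7) = +0.377964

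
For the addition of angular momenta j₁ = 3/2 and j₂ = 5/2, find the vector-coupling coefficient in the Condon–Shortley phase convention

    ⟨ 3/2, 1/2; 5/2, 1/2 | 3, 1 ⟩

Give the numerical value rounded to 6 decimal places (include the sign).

+√(1/60) ≈ +0.129099

triangle: 1!·2!·4!/8! = 48/40320
(j±m)!: 2!·1!·3!·2!·4!·2! = 1152
prefactor² = (2J+1)·Δ·N² = 48/5
  k=0: +1/(0!·1!·1!·3!·1!·1!) = 1/6
  k=1: −1/(1!·0!·0!·2!·2!·2!) = -1/8
Σ = 1/24  ⇒  CG² = 48/5·1/24² = 1/60
CG = +√(1/60) = +0.129099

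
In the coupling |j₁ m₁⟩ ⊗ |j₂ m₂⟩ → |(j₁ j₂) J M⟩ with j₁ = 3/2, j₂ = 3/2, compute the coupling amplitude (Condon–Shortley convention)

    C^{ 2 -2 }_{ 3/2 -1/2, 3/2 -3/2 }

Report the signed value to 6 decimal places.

+√(1/2) = +0.707107

j₁+j₂−J=1  J+j₁−j₂=2  J−j₁+j₂=2  j₁+j₂+J+1=6
(j₁±m₁, j₂±m₂, J±M) = (1,2,0,3,0,4)
P² = 8
sum k=0..0:
  [0] +1/4 = 1/4
S = 1/4
C² = P²·S² = 1/2 ; C = +0.707107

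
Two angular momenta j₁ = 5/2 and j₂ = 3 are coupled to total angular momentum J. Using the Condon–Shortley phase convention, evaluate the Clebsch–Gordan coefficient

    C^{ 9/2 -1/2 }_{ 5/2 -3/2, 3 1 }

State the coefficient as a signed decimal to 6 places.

−√(35/99) ≈ -0.594588

j₁+j₂−J=1  J+j₁−j₂=4  J−j₁+j₂=5  j₁+j₂+J+1=11
(j₁±m₁, j₂±m₂, J±M) = (1,4,4,2,4,5)
P² = 184320/77
sum k=0..1:
  [0] +1/576 = 1/576
  [1] −1/72 = -1/72
S = -7/576
C² = P²·S² = 35/99 ; C = -0.594588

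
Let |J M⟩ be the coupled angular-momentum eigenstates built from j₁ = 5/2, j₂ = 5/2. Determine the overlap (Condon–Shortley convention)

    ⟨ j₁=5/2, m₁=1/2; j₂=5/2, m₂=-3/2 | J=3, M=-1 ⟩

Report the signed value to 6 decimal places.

j₁+j₂−J=2  J+j₁−j₂=3  J−j₁+j₂=3  j₁+j₂+J+1=9
(j₁±m₁, j₂±m₂, J±M) = (3,2,1,4,2,4)
P² = 96/5
sum k=0..1:
  [0] +1/8 = 1/8
  [1] −1/12 = -1/12
S = 1/24
C² = P²·S² = 1/30 ; C = +0.182574

+0.182574  (= +√(1/30))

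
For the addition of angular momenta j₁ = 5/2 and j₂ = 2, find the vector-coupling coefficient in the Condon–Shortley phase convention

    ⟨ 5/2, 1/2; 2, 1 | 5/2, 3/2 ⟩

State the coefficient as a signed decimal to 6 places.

−√(6/35) = -0.414039

j₁+j₂−J=2  J+j₁−j₂=3  J−j₁+j₂=2  j₁+j₂+J+1=8
(j₁±m₁, j₂±m₂, J±M) = (3,2,3,1,4,1)
P² = 216/35
sum k=1..2:
  [1] −1/4 = -1/4
  [2] +1/12 = 1/12
S = -1/6
C² = P²·S² = 6/35 ; C = -0.414039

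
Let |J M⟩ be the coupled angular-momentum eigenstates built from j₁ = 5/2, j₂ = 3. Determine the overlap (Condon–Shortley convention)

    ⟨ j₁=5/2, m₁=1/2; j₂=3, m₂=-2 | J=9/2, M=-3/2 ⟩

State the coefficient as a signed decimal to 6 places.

triangle: 1!*4!*5!/11! = 2880/39916800
(j±m)!: 3!*2!*1!*5!*3!*6! = 6220800
prefactor² = (2J+1)*Δ*N² = 345600/77
  k=0: +1/(0!*1!*2!*1!*2!*4!) = 1/96
  k=1: −1/(1!*0!*1!*0!*3!*5!) = -1/720
Σ = 13/1440  ⇒  CG² = 345600/77*13/1440² = 169/462
CG = +√(169/462) = +0.604815

+0.604815  (= +√(169/462))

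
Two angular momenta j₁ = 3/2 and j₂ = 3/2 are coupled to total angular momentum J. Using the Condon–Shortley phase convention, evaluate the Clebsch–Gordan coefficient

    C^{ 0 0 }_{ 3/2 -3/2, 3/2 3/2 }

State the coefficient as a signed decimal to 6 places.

√[1·3!0!0!/4! · 0!3!3!0!0!0!] = √(9)
  +(−1)^3/∏(3,0,0,0,0,0)! = -1/6  (running -1/6)
⟨..|..⟩ = √(9)·(-1/6) = -0.500000

-0.500000  (= −√(1/4))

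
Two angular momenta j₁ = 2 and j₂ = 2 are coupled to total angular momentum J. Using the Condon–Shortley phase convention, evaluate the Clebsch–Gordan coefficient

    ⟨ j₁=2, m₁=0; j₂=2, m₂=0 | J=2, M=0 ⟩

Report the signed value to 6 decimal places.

−√(2/7) = -0.534522

triangle: 2!·2!·2!/7! = 8/5040
(j±m)!: 2!·2!·2!·2!·2!·2! = 64
prefactor² = (2J+1)·Δ·N² = 32/63
  k=0: +1/(0!·2!·2!·2!·0!·0!) = 1/8
  k=1: −1/(1!·1!·1!·1!·1!·1!) = -1
  k=2: +1/(2!·0!·0!·0!·2!·2!) = 1/8
Σ = -3/4  ⇒  CG² = 32/63·(-3/4)² = 2/7
CG = −√(2/7) = -0.534522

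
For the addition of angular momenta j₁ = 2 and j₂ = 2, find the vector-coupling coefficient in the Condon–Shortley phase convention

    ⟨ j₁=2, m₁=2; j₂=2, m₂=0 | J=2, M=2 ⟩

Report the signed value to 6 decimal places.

+0.534522

triangle: 2!·2!·2!/7! = 8/5040
(j±m)!: 4!·0!·2!·2!·4!·0! = 2304
prefactor² = (2J+1)·Δ·N² = 128/7
  k=0: +1/(0!·2!·0!·2!·2!·0!) = 1/8
Σ = 1/8  ⇒  CG² = 128/7·1/8² = 2/7
CG = +√(2/7) = +0.534522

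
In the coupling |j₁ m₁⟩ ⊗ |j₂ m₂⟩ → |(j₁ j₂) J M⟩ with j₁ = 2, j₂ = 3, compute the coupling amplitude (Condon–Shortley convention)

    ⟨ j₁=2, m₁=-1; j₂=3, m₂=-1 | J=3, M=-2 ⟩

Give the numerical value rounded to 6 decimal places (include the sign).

-0.500000  (= −√(1/4))

√[7·2!2!4!/9! · 1!3!2!4!1!5!] = √(64)
  +(−1)^1/∏(1,1,2,1,0,3)! = -1/12  (running -1/12)
  +(−1)^2/∏(2,0,1,0,1,4)! = 1/48  (running -1/16)
⟨..|..⟩ = √(64)·(-1/16) = -0.500000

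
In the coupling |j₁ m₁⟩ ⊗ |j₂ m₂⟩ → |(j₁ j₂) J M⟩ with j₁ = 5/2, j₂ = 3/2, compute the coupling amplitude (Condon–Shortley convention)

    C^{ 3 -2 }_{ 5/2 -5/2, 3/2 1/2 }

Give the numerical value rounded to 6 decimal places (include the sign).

j₁+j₂−J=1  J+j₁−j₂=4  J−j₁+j₂=2  j₁+j₂+J+1=8
(j₁±m₁, j₂±m₂, J±M) = (0,5,2,1,1,5)
P² = 240
sum k=1..1:
  [1] −1/24 = -1/24
S = -1/24
C² = P²·S² = 5/12 ; C = -0.645497

-0.645497  (= −√(5/12))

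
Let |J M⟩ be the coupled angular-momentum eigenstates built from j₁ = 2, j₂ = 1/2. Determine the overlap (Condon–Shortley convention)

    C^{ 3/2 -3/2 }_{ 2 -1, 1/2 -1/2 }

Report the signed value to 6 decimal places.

triangle: 1!*3!*0!/5! = 6/120
(j±m)!: 1!*3!*0!*1!*0!*3! = 36
prefactor² = (2J+1)*Δ*N² = 36/5
  k=0: +1/(0!*1!*3!*0!*0!*0!) = 1/6
Σ = 1/6  ⇒  CG² = 36/5*1/6² = 1/5
CG = +√(1/5) = +0.447214

+√(1/5) = +0.447214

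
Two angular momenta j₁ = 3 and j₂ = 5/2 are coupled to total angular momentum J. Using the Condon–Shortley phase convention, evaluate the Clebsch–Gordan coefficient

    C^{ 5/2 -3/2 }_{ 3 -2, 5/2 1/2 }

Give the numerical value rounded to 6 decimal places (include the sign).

√[6·3!3!2!/9! · 1!5!3!2!1!4!] = √(288/7)
  +(−1)^2/∏(2,1,3,1,0,1)! = 1/12  (running 1/12)
  +(−1)^3/∏(3,0,2,0,1,2)! = -1/24  (running 1/24)
⟨..|..⟩ = √(288/7)·(1/24) = +0.267261

+0.267261  (= +√(1/14))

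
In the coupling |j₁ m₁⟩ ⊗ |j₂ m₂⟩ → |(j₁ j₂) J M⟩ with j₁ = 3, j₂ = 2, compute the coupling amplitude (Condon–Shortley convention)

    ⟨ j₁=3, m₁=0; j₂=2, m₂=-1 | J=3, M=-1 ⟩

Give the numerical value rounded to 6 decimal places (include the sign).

triangle: 2!×4!×2!/9! = 96/362880
(j±m)!: 3!×3!×1!×3!×2!×4! = 10368
prefactor² = (2J+1)×Δ×N² = 96/5
  k=0: +1/(0!×2!×3!×1!×1!×1!) = 1/12
  k=1: −1/(1!×1!×2!×0!×2!×2!) = -1/8
Σ = -1/24  ⇒  CG² = 96/5×(-1/24)² = 1/30
CG = −√(1/30) = -0.182574

−√(1/30) = -0.182574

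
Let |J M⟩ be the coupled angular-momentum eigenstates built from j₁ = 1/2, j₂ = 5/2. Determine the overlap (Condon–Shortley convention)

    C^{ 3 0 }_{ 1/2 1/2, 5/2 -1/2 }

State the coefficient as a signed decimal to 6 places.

√[7·0!1!5!/7! · 1!0!2!3!3!3!] = √(72)
  +(−1)^0/∏(0,0,0,2,1,3)! = 1/12  (running 1/12)
⟨..|..⟩ = √(72)·(1/12) = +0.707107

+0.707107  (= +√(1/2))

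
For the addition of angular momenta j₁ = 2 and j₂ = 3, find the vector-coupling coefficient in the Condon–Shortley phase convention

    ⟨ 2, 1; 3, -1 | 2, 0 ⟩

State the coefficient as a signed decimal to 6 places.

-0.377964  (= −√(1/7))

√[5·3!1!3!/8! · 3!1!2!4!2!2!] = √(36/7)
  +(−1)^0/∏(0,3,1,2,0,1)! = 1/12  (running 1/12)
  +(−1)^1/∏(1,2,0,1,1,2)! = -1/4  (running -1/6)
⟨..|..⟩ = √(36/7)·(-1/6) = -0.377964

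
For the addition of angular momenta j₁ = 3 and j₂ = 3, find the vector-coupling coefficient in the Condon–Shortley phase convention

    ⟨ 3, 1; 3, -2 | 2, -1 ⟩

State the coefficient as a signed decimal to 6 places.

−√(5/28) = -0.422577

j₁+j₂−J=4  J+j₁−j₂=2  J−j₁+j₂=2  j₁+j₂+J+1=9
(j₁±m₁, j₂±m₂, J±M) = (4,2,1,5,1,3)
P² = 320/7
sum k=0..1:
  [0] +1/48 = 1/48
  [1] −1/12 = -1/12
S = -1/16
C² = P²·S² = 5/28 ; C = -0.422577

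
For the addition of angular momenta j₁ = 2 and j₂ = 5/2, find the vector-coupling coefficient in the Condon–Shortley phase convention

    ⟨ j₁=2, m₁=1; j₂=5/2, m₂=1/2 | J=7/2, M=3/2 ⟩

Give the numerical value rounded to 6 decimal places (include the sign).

+√(2/21) = +0.308607

triangle: 1!×3!×4!/9! = 144/362880
(j±m)!: 3!×1!×3!×2!×5!×2! = 17280
prefactor² = (2J+1)×Δ×N² = 384/7
  k=0: +1/(0!×1!×1!×3!×2!×1!) = 1/12
  k=1: −1/(1!×0!×0!×2!×3!×2!) = -1/24
Σ = 1/24  ⇒  CG² = 384/7×1/24² = 2/21
CG = +√(2/21) = +0.308607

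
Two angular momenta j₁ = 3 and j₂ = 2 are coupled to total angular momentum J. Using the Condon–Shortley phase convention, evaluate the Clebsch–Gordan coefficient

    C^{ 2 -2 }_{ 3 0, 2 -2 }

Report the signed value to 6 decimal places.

+√(1/14) = +0.267261

j₁+j₂−J=3  J+j₁−j₂=3  J−j₁+j₂=1  j₁+j₂+J+1=8
(j₁±m₁, j₂±m₂, J±M) = (3,3,0,4,0,4)
P² = 648/7
sum k=0..0:
  [0] +1/36 = 1/36
S = 1/36
C² = P²·S² = 1/14 ; C = +0.267261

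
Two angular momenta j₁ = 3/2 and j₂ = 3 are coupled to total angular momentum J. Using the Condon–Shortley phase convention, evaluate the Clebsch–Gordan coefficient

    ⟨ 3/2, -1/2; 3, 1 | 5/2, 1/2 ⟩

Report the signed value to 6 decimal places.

−√(1/70) = -0.119523

√[6·2!1!4!/8! · 1!2!4!2!3!2!] = √(288/35)
  +(−1)^1/∏(1,1,1,3,0,1)! = -1/6  (running -1/6)
  +(−1)^2/∏(2,0,0,2,1,2)! = 1/8  (running -1/24)
⟨..|..⟩ = √(288/35)·(-1/24) = -0.119523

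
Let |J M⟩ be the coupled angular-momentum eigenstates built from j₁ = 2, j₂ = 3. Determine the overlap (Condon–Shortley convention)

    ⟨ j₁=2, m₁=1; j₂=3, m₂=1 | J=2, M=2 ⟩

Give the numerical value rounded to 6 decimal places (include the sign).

−√(3/14) = -0.462910

j₁+j₂−J=3  J+j₁−j₂=1  J−j₁+j₂=3  j₁+j₂+J+1=8
(j₁±m₁, j₂±m₂, J±M) = (3,1,4,2,4,0)
P² = 216/7
sum k=1..1:
  [1] −1/12 = -1/12
S = -1/12
C² = P²·S² = 3/14 ; C = -0.462910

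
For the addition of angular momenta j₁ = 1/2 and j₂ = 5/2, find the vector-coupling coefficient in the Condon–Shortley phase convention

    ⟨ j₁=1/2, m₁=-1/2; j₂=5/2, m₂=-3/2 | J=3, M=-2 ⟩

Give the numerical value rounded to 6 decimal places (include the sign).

√[7·0!1!5!/7! · 0!1!1!4!1!5!] = √(480)
  +(−1)^0/∏(0,0,1,1,0,4)! = 1/24  (running 1/24)
⟨..|..⟩ = √(480)·(1/24) = +0.912871

+0.912871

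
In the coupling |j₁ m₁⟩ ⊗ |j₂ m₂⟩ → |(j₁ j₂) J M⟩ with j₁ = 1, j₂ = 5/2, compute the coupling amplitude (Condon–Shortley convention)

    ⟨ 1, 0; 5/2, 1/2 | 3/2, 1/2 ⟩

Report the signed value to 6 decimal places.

triangle: 2!*0!*3!/6! = 12/720
(j±m)!: 1!*1!*3!*2!*2!*1! = 24
prefactor² = (2J+1)*Δ*N² = 8/5
  k=1: −1/(1!*1!*0!*2!*0!*1!) = -1/2
Σ = -1/2  ⇒  CG² = 8/5*(-1/2)² = 2/5
CG = −√(2/5) = -0.632456

-0.632456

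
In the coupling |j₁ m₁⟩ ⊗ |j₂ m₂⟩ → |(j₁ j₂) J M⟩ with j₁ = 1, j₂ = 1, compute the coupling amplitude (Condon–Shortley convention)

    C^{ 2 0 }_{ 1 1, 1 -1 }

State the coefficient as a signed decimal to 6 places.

+0.408248

√[5·0!2!2!/5! · 2!0!0!2!2!2!] = √(8/3)
  +(−1)^0/∏(0,0,0,0,2,2)! = 1/4  (running 1/4)
⟨..|..⟩ = √(8/3)·(1/4) = +0.408248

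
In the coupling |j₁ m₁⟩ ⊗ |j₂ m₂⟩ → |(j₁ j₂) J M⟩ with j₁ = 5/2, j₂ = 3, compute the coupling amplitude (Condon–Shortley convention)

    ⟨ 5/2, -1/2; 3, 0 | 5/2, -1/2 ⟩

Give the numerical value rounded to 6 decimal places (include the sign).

triangle: 3!·2!·3!/9! = 72/362880
(j±m)!: 2!·3!·3!·3!·2!·3! = 5184
prefactor² = (2J+1)·Δ·N² = 216/35
  k=1: −1/(1!·2!·2!·2!·0!·1!) = -1/8
  k=2: +1/(2!·1!·1!·1!·1!·2!) = 1/4
  k=3: −1/(3!·0!·0!·0!·2!·3!) = -1/72
Σ = 1/9  ⇒  CG² = 216/35·1/9² = 8/105
CG = +√(8/105) = +0.276026

+0.276026  (= +√(8/105))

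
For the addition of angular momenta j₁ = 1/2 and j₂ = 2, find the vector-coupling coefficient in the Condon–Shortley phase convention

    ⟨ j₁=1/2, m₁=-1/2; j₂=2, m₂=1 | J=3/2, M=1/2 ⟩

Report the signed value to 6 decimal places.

-0.774597  (= −√(3/5))

triangle: 1!×0!×3!/5! = 6/120
(j±m)!: 0!×1!×3!×1!×2!×1! = 12
prefactor² = (2J+1)×Δ×N² = 12/5
  k=1: −1/(1!×0!×0!×2!×0!×1!) = -1/2
Σ = -1/2  ⇒  CG² = 12/5×(-1/2)² = 3/5
CG = −√(3/5) = -0.774597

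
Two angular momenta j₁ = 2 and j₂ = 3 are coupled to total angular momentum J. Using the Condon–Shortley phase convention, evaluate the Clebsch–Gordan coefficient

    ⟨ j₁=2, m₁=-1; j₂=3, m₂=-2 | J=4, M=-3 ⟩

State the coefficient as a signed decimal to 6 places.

+0.223607  (= +√(1/20))

√[9·1!3!5!/10! · 1!3!1!5!1!7!] = √(6480)
  +(−1)^0/∏(0,1,3,1,0,4)! = 1/144  (running 1/144)
  +(−1)^1/∏(1,0,2,0,1,5)! = -1/240  (running 1/360)
⟨..|..⟩ = √(6480)·(1/360) = +0.223607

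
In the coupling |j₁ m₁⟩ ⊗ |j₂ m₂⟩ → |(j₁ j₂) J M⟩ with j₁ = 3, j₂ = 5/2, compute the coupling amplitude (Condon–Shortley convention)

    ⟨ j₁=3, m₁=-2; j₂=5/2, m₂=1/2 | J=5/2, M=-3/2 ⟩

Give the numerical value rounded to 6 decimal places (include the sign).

+0.267261  (= +√(1/14))

j₁+j₂−J=3  J+j₁−j₂=3  J−j₁+j₂=2  j₁+j₂+J+1=9
(j₁±m₁, j₂±m₂, J±M) = (1,5,3,2,1,4)
P² = 288/7
sum k=2..3:
  [2] +1/12 = 1/12
  [3] −1/24 = -1/24
S = 1/24
C² = P²·S² = 1/14 ; C = +0.267261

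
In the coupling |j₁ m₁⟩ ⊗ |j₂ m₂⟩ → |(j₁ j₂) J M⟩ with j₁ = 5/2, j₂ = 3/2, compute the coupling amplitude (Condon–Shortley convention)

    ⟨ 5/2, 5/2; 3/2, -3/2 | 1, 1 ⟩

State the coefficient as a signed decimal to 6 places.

+√(1/2) ≈ +0.707107

triangle: 3!×2!×0!/6! = 12/720
(j±m)!: 5!×0!×0!×3!×2!×0! = 1440
prefactor² = (2J+1)×Δ×N² = 72
  k=0: +1/(0!×3!×0!×0!×2!×0!) = 1/12
Σ = 1/12  ⇒  CG² = 72×1/12² = 1/2
CG = +√(1/2) = +0.707107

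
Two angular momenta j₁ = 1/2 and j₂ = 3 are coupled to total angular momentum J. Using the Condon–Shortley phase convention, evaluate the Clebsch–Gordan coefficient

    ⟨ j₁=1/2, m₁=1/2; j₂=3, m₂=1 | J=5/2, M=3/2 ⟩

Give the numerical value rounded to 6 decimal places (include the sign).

+0.534522  (= +√(2/7))

triangle: 1!*0!*5!/7! = 120/5040
(j±m)!: 1!*0!*4!*2!*4!*1! = 1152
prefactor² = (2J+1)*Δ*N² = 1152/7
  k=0: +1/(0!*1!*0!*4!*0!*1!) = 1/24
Σ = 1/24  ⇒  CG² = 1152/7*1/24² = 2/7
CG = +√(2/7) = +0.534522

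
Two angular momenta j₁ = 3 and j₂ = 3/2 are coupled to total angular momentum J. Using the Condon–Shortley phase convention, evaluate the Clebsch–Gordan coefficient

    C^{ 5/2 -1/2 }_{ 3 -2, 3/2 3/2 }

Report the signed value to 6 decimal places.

+0.654654  (= +√(3/7))

√[6·2!4!1!/8! · 1!5!3!0!2!3!] = √(432/7)
  +(−1)^2/∏(2,0,3,1,1,0)! = 1/12  (running 1/12)
⟨..|..⟩ = √(432/7)·(1/12) = +0.654654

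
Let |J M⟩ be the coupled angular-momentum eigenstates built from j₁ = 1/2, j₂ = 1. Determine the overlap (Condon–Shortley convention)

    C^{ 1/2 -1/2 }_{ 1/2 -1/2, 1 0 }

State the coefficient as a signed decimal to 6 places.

j₁+j₂−J=1  J+j₁−j₂=0  J−j₁+j₂=1  j₁+j₂+J+1=3
(j₁±m₁, j₂±m₂, J±M) = (0,1,1,1,0,1)
P² = 1/3
sum k=1..1:
  [1] −1/1 = -1
S = -1
C² = P²·S² = 1/3 ; C = -0.577350

−√(1/3) = -0.577350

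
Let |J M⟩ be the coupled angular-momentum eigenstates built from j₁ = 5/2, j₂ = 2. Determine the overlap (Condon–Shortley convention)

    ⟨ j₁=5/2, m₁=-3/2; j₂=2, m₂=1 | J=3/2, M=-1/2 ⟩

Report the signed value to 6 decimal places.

√[4·3!2!1!/7! · 1!4!3!1!1!2!] = √(96/35)
  +(−1)^2/∏(2,1,2,1,0,0)! = 1/4  (running 1/4)
  +(−1)^3/∏(3,0,1,0,1,1)! = -1/6  (running 1/12)
⟨..|..⟩ = √(96/35)·(1/12) = +0.138013

+0.138013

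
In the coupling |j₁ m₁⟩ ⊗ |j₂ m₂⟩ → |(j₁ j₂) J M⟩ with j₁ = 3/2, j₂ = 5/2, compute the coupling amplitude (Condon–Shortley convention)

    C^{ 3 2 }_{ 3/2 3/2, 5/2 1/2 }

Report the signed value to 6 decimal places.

j₁+j₂−J=1  J+j₁−j₂=2  J−j₁+j₂=4  j₁+j₂+J+1=8
(j₁±m₁, j₂±m₂, J±M) = (3,0,3,2,5,1)
P² = 72
sum k=0..0:
  [0] +1/12 = 1/12
S = 1/12
C² = P²·S² = 1/2 ; C = +0.707107

+0.707107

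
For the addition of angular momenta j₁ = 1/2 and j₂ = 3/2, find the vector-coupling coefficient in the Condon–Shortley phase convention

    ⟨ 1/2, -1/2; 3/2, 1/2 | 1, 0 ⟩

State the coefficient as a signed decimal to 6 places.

-0.707107  (= −√(1/2))

triangle: 1!*0!*2!/4! = 2/24
(j±m)!: 0!*1!*2!*1!*1!*1! = 2
prefactor² = (2J+1)*Δ*N² = 1/2
  k=1: −1/(1!*0!*0!*1!*0!*1!) = -1
Σ = -1  ⇒  CG² = 1/2*(-1)² = 1/2
CG = −√(1/2) = -0.707107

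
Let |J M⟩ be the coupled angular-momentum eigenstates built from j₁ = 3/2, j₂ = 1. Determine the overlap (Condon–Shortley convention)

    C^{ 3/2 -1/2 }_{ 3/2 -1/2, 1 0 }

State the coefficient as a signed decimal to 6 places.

j₁+j₂−J=1  J+j₁−j₂=2  J−j₁+j₂=1  j₁+j₂+J+1=5
(j₁±m₁, j₂±m₂, J±M) = (1,2,1,1,1,2)
P² = 4/15
sum k=0..1:
  [0] +1/2 = 1/2
  [1] −1/1 = -1
S = -1/2
C² = P²·S² = 1/15 ; C = -0.258199

-0.258199  (= −√(1/15))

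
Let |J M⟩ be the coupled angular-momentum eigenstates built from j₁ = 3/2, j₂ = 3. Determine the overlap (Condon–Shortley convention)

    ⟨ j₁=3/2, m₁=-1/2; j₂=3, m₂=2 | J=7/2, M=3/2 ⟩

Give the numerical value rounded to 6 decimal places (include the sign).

-0.654654  (= −√(3/7))

triangle: 1!·2!·5!/9! = 240/362880
(j±m)!: 1!·2!·5!·1!·5!·2! = 57600
prefactor² = (2J+1)·Δ·N² = 6400/21
  k=0: +1/(0!·1!·2!·5!·0!·0!) = 1/240
  k=1: −1/(1!·0!·1!·4!·1!·1!) = -1/24
Σ = -3/80  ⇒  CG² = 6400/21·(-3/80)² = 3/7
CG = −√(3/7) = -0.654654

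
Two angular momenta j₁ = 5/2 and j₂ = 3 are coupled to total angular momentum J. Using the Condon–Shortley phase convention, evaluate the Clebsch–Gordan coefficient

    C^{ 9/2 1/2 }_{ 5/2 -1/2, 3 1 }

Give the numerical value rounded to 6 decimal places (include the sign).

j₁+j₂−J=1  J+j₁−j₂=4  J−j₁+j₂=5  j₁+j₂+J+1=11
(j₁±m₁, j₂±m₂, J±M) = (2,3,4,2,5,4)
P² = 92160/77
sum k=0..1:
  [0] +1/144 = 1/144
  [1] −1/48 = -1/48
S = -1/72
C² = P²·S² = 160/693 ; C = -0.480500

−√(160/693) = -0.480500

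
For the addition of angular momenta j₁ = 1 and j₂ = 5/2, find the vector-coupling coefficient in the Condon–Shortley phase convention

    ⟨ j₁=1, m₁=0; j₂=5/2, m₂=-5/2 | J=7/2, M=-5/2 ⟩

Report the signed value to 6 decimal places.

+0.534522  (= +√(2/7))

triangle: 0!·2!·5!/8! = 240/40320
(j±m)!: 1!·1!·0!·5!·1!·6! = 86400
prefactor² = (2J+1)·Δ·N² = 28800/7
  k=0: +1/(0!·0!·1!·0!·1!·5!) = 1/120
Σ = 1/120  ⇒  CG² = 28800/7·1/120² = 2/7
CG = +√(2/7) = +0.534522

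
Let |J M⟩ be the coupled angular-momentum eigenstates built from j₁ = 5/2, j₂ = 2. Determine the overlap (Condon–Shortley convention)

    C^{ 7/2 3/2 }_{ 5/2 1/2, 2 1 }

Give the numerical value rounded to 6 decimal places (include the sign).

-0.308607

triangle: 1!·4!·3!/9! = 144/362880
(j±m)!: 3!·2!·3!·1!·5!·2! = 17280
prefactor² = (2J+1)·Δ·N² = 384/7
  k=0: +1/(0!·1!·2!·3!·2!·0!) = 1/24
  k=1: −1/(1!·0!·1!·2!·3!·1!) = -1/12
Σ = -1/24  ⇒  CG² = 384/7·(-1/24)² = 2/21
CG = −√(2/21) = -0.308607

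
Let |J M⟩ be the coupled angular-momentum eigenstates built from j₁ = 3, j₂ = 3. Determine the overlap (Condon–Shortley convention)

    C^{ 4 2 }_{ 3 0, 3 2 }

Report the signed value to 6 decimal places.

√[9·2!4!4!/11! · 3!3!5!1!6!2!] = √(124416/77)
  +(−1)^1/∏(1,1,2,4,2,0)! = -1/96  (running -1/96)
  +(−1)^2/∏(2,0,1,3,3,1)! = 1/72  (running 1/288)
⟨..|..⟩ = √(124416/77)·(1/288) = +0.139573

+√(3/154) ≈ +0.139573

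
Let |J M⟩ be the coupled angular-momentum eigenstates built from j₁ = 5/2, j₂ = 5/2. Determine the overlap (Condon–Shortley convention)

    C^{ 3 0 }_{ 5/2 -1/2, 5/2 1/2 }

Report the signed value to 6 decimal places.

triangle: 2!*3!*3!/9! = 72/362880
(j±m)!: 2!*3!*3!*2!*3!*3! = 5184
prefactor² = (2J+1)*Δ*N² = 36/5
  k=0: +1/(0!*2!*3!*3!*0!*0!) = 1/72
  k=1: −1/(1!*1!*2!*2!*1!*1!) = -1/4
  k=2: +1/(2!*0!*1!*1!*2!*2!) = 1/8
Σ = -1/9  ⇒  CG² = 36/5*(-1/9)² = 4/45
CG = −√(4/45) = -0.298142

-0.298142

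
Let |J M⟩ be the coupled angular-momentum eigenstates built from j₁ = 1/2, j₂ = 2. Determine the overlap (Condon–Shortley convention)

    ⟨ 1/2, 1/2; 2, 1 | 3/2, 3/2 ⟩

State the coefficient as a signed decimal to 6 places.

+0.447214  (= +√(1/5))

triangle: 1!×0!×3!/5! = 6/120
(j±m)!: 1!×0!×3!×1!×3!×0! = 36
prefactor² = (2J+1)×Δ×N² = 36/5
  k=0: +1/(0!×1!×0!×3!×0!×0!) = 1/6
Σ = 1/6  ⇒  CG² = 36/5×1/6² = 1/5
CG = +√(1/5) = +0.447214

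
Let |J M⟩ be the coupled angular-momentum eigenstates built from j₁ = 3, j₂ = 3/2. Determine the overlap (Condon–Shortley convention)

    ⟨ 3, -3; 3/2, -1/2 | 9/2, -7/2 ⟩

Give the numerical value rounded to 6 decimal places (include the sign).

+0.577350  (= +√(1/3))

√[10·0!6!3!/10! · 0!6!1!2!1!8!] = √(691200)
  +(−1)^0/∏(0,0,6,1,0,2)! = 1/1440  (running 1/1440)
⟨..|..⟩ = √(691200)·(1/1440) = +0.577350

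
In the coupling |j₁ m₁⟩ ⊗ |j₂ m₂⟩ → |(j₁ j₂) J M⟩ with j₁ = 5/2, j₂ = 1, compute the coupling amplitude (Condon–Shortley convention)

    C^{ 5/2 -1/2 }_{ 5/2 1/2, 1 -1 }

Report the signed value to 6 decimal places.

√[6·1!4!1!/7! · 3!2!0!2!2!3!] = √(288/35)
  +(−1)^0/∏(0,1,2,0,2,1)! = 1/4  (running 1/4)
⟨..|..⟩ = √(288/35)·(1/4) = +0.717137

+0.717137  (= +√(18/35))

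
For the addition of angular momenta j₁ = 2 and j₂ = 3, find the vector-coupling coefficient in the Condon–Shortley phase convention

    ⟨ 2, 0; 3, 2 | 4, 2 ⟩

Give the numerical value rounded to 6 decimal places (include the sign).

j₁+j₂−J=1  J+j₁−j₂=3  J−j₁+j₂=5  j₁+j₂+J+1=10
(j₁±m₁, j₂±m₂, J±M) = (2,2,5,1,6,2)
P² = 8640/7
sum k=0..1:
  [0] +1/240 = 1/240
  [1] −1/48 = -1/48
S = -1/60
C² = P²·S² = 12/35 ; C = -0.585540

-0.585540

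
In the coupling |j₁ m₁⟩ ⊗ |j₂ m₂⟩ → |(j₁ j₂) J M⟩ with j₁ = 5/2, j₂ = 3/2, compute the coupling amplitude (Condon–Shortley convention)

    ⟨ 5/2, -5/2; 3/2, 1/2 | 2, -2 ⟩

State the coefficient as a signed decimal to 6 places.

j₁+j₂−J=2  J+j₁−j₂=3  J−j₁+j₂=1  j₁+j₂+J+1=7
(j₁±m₁, j₂±m₂, J±M) = (0,5,2,1,0,4)
P² = 480/7
sum k=2..2:
  [2] +1/12 = 1/12
S = 1/12
C² = P²·S² = 10/21 ; C = +0.690066

+√(10/21) ≈ +0.690066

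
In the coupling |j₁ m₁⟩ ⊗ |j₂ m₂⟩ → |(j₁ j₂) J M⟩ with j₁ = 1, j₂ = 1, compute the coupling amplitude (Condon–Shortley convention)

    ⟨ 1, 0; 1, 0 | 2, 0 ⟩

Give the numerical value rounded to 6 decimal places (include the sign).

+0.816497  (= +√(2/3))

triangle: 0!*2!*2!/5! = 4/120
(j±m)!: 1!*1!*1!*1!*2!*2! = 4
prefactor² = (2J+1)*Δ*N² = 2/3
  k=0: +1/(0!*0!*1!*1!*1!*1!) = 1
Σ = 1  ⇒  CG² = 2/3*1² = 2/3
CG = +√(2/3) = +0.816497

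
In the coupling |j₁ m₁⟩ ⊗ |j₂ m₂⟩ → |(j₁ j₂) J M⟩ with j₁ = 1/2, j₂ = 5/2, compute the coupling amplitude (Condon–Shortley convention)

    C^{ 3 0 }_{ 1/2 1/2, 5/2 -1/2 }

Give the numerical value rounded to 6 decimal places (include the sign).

+√(1/2) ≈ +0.707107

√[7·0!1!5!/7! · 1!0!2!3!3!3!] = √(72)
  +(−1)^0/∏(0,0,0,2,1,3)! = 1/12  (running 1/12)
⟨..|..⟩ = √(72)·(1/12) = +0.707107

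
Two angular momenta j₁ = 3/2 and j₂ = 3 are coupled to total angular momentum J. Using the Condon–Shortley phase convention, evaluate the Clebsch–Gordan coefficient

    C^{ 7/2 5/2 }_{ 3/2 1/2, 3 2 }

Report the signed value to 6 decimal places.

triangle: 1!·2!·5!/9! = 240/362880
(j±m)!: 2!·1!·5!·1!·6!·1! = 172800
prefactor² = (2J+1)·Δ·N² = 6400/7
  k=0: +1/(0!·1!·1!·5!·1!·0!) = 1/120
  k=1: −1/(1!·0!·0!·4!·2!·1!) = -1/48
Σ = -1/80  ⇒  CG² = 6400/7·(-1/80)² = 1/7
CG = −√(1/7) = -0.377964

−√(1/7) ≈ -0.377964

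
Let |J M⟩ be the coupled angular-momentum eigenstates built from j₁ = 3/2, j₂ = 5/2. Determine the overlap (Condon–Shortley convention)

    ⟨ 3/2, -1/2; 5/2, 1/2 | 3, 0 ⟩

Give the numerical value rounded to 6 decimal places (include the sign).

√[7·1!2!4!/8! · 1!2!3!2!3!3!] = √(36/5)
  +(−1)^0/∏(0,1,2,3,0,1)! = 1/12  (running 1/12)
  +(−1)^1/∏(1,0,1,2,1,2)! = -1/4  (running -1/6)
⟨..|..⟩ = √(36/5)·(-1/6) = -0.447214

−√(1/5) = -0.447214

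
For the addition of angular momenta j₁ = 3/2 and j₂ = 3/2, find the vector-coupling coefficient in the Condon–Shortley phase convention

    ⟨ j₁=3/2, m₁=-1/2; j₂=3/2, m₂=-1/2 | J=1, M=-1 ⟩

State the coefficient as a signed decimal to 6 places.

triangle: 2!·1!·1!/5! = 2/120
(j±m)!: 1!·2!·1!·2!·0!·2! = 8
prefactor² = (2J+1)·Δ·N² = 2/5
  k=1: −1/(1!·1!·1!·0!·0!·1!) = -1
Σ = -1  ⇒  CG² = 2/5·(-1)² = 2/5
CG = −√(2/5) = -0.632456

−√(2/5) = -0.632456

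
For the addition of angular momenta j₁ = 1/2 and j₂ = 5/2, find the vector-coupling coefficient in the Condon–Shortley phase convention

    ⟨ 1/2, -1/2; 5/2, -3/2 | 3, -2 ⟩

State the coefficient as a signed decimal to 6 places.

+√(5/6) = +0.912871

√[7·0!1!5!/7! · 0!1!1!4!1!5!] = √(480)
  +(−1)^0/∏(0,0,1,1,0,4)! = 1/24  (running 1/24)
⟨..|..⟩ = √(480)·(1/24) = +0.912871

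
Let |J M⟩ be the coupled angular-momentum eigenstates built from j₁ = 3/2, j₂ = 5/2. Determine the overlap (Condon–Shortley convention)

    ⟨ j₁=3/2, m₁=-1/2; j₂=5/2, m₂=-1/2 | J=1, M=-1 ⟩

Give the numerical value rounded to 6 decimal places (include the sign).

+0.387298

triangle: 3!·0!·2!/6! = 12/720
(j±m)!: 1!·2!·2!·3!·0!·2! = 48
prefactor² = (2J+1)·Δ·N² = 12/5
  k=2: +1/(2!·1!·0!·0!·0!·2!) = 1/4
Σ = 1/4  ⇒  CG² = 12/5·1/4² = 3/20
CG = +√(3/20) = +0.387298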